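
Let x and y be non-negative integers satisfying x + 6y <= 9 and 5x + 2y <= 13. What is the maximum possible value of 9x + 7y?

(x,y)=(2,1): 1·2+6·1=8≤9, 5·2+2·1=12≤13, objective 25.
(x,y)=(2,0): 1·2+6·0=2≤9, 5·2+2·0=10≤13, objective 18.
(x,y)=(1,1): 1·1+6·1=7≤9, 5·1+2·1=7≤13, objective 16.
The best lattice point is (2,1), giving 25.

25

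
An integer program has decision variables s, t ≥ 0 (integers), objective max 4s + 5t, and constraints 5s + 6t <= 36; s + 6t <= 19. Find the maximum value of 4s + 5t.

29

The continuous relaxation peaks at (4.25, 2.46) with value 29.29; rounding to a feasible lattice point costs some objective.
(s,t)=(6,1) is feasible, giving 29.
(s,t)=(7,0) is feasible, giving 28.
(s,t)=(4,2) is feasible, giving 26.
No feasible integer point exceeds 29.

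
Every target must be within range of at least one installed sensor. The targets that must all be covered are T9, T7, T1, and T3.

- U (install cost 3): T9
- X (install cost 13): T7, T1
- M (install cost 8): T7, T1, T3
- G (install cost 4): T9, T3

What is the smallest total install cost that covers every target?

11

The greedy cost-per-new-target heuristic would pick G and M for 12, but a cheaper cover exists.
Choose U and M: together they cover T9, T7, T1, T3 — every target.
Total install cost: 3 + 8 = 11.
No cover costs less than 11.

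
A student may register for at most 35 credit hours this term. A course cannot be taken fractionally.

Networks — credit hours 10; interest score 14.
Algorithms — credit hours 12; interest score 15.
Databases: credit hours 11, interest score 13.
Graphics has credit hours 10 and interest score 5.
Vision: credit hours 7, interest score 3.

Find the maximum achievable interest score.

42

Allowing fractional choices, the relaxed optimum would be about 43.0, but courses are indivisible.
Networks + Algorithms + Graphics: credit hours 10 + 12 + 10 = 32 ≤ 35, interest score 14 + 15 + 5 = 34.
Networks + Algorithms + Databases: credit hours 10 + 12 + 11 = 33 ≤ 35, interest score 14 + 15 + 13 = 42.
Best is Networks, Algorithms, and Databases with total interest score 42.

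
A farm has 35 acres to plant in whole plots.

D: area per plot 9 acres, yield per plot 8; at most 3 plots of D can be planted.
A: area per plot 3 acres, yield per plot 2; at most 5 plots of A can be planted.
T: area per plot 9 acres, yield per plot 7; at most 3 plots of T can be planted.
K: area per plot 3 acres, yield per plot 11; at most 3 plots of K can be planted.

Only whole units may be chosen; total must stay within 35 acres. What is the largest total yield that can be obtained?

This is a bounded integer knapsack.
1×D, 2×A, 1×T, and 3×K: area 33 ≤ 35, yield 1·8 + 2·2 + 1·7 + 3·11 = 52.
2×D, 2×A, and 3×K: area 33 ≤ 35, yield 2·8 + 2·2 + 3·11 = 53.
Best is 53.

53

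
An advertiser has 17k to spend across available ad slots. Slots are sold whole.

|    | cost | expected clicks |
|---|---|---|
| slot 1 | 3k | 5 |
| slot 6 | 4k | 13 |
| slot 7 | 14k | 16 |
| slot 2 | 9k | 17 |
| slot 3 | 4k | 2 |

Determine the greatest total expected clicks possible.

35

slot 1 + slot 6 + slot 2: cost 3 + 4 + 9 = 16 ≤ 17, expected clicks 5 + 13 + 17 = 35.
slot 6 + slot 2 + slot 3: cost 4 + 9 + 4 = 17 ≤ 17, expected clicks 13 + 17 + 2 = 32.
Best is slot 1, slot 6, and slot 2 with total expected clicks 35.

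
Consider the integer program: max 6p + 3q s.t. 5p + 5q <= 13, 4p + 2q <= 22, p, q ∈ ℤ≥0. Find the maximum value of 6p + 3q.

Relaxing integrality, the LP optimum is 15.60 at (p,q) = (2.6, 0), which is not an integer point.
(p,q)=(2,0): 5·2+5·0=10≤13, 4·2+2·0=8≤22, objective 12.
(p,q)=(1,1): 5·1+5·1=10≤13, 4·1+2·1=6≤22, objective 9.
(p,q)=(1,0): 5·1+5·0=5≤13, 4·1+2·0=4≤22, objective 6.
The best lattice point is (2,0), giving 12.

12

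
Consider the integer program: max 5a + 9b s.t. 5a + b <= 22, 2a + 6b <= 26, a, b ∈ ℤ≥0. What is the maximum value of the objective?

The continuous relaxation peaks at (3.79, 3.07) with value 46.57; rounding to a feasible lattice point costs some objective.
(a,b)=(3,3) is feasible, giving 42.
(a,b)=(4,2) is feasible, giving 38.
(a,b)=(2,3) is feasible, giving 37.
Maximum is 42 at (a,b)=(3,3).

42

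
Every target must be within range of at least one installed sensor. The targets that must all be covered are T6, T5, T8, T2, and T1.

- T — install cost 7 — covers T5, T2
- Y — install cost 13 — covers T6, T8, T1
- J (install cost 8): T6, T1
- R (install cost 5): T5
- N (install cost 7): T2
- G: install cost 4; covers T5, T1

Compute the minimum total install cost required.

This is a weighted set-cover instance.
The greedy cost-per-new-target heuristic would pick G, Y, and T for 24, but a cheaper cover exists.
Choose T and Y: together they cover T6, T5, T8, T2, T1 — every target.
Total install cost: 7 + 13 = 20.
No cover costs less than 20.

20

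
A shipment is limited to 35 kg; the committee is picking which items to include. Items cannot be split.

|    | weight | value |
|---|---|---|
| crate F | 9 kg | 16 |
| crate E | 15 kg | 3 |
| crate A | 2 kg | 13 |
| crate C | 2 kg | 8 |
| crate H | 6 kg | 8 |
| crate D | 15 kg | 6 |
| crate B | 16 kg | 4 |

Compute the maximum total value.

51

This is an integer program with binary decision variables.
crate F + crate A + crate C + crate H + crate B: weight 9 + 2 + 2 + 6 + 16 = 35 ≤ 35, value 16 + 13 + 8 + 8 + 4 = 49.
crate F + crate A + crate C + crate H + crate D: weight 9 + 2 + 2 + 6 + 15 = 34 ≤ 35, value 16 + 13 + 8 + 8 + 6 = 51.
Best is crate F, crate A, crate C, crate H, and crate D with total value 51.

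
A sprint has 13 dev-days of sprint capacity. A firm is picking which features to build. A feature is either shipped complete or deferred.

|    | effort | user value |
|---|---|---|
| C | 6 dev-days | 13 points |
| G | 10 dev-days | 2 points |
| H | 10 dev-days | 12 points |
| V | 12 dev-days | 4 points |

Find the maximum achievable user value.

13

Take C: effort 6 ≤ 13, user value 13.
No other feasible combination does better.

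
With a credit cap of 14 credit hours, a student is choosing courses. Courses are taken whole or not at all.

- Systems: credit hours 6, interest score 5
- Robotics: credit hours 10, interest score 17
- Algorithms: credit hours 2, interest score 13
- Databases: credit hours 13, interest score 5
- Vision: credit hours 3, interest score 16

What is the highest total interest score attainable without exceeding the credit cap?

Systems + Algorithms + Vision: credit hours 6 + 2 + 3 = 11 ≤ 14, interest score 5 + 13 + 16 = 34.
Robotics + Vision: credit hours 10 + 3 = 13 ≤ 14, interest score 17 + 16 = 33.
Best is Systems, Algorithms, and Vision with total interest score 34.

34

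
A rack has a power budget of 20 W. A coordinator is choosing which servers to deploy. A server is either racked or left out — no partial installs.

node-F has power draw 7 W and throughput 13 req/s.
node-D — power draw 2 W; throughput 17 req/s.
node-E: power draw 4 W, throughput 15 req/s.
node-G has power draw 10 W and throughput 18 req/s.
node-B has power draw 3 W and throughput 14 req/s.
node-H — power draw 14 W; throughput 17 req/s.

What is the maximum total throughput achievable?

Allowing fractional choices, the relaxed optimum would be about 66.2, but servers are indivisible.
node-D + node-E + node-G + node-B: power draw 2 + 4 + 10 + 3 = 19 ≤ 20, throughput 17 + 15 + 18 + 14 = 64.
node-F + node-D + node-E + node-B: power draw 7 + 2 + 4 + 3 = 16 ≤ 20, throughput 13 + 17 + 15 + 14 = 59.
Best is node-D, node-E, node-G, and node-B with total throughput 64.

64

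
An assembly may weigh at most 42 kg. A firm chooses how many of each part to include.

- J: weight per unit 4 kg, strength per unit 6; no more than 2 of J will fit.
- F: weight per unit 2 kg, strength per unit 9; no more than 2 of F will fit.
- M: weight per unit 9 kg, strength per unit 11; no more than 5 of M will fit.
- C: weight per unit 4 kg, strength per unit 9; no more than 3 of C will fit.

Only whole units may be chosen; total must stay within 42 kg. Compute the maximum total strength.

F has the best ratio (9/2); taking only F gives at most 2×9 = 18 (stopped by the supply cap of 2).
Mixing does better — 2×J, 2×F, 2×M, and 3×C: weight 42 ≤ 42, strength 2·6 + 2·9 + 2·11 + 3·9 = 79.

79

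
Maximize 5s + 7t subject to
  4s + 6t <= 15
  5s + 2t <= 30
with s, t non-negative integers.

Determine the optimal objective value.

(s,t)=(2,1): 4·2+6·1=14≤15, 5·2+2·1=12≤30, objective 17.
(s,t)=(3,0): 4·3+6·0=12≤15, 5·3+2·0=15≤30, objective 15.
(s,t)=(1,1): 4·1+6·1=10≤15, 5·1+2·1=7≤30, objective 12.
Maximum is 17 at (s,t)=(2,1).

17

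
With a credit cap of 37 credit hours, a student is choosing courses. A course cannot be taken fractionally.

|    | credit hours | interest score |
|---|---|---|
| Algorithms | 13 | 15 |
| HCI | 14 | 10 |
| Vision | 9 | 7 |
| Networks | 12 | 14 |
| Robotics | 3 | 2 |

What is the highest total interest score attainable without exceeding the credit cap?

38

Take Algorithms, Vision, Networks, and Robotics: credit hours 13 + 9 + 12 + 3 = 37 ≤ 37, interest score 15 + 7 + 14 + 2 = 38.
No other feasible combination does better.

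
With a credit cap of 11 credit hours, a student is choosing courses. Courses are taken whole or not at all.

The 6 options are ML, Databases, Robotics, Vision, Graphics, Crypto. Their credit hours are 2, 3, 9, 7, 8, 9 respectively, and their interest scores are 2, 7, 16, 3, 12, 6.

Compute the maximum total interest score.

Allowing fractional choices, the relaxed optimum would be about 21.2, but courses are indivisible.
ML + Robotics: credit hours 2 + 9 = 11 ≤ 11, interest score 2 + 16 = 18.
Databases + Graphics: credit hours 3 + 8 = 11 ≤ 11, interest score 7 + 12 = 19.
Best is Databases and Graphics with total interest score 19.

19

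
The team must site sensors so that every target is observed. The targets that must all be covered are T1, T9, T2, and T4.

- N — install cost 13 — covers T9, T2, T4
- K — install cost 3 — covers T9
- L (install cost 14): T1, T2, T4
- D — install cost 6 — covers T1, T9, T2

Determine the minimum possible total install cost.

This is an integer covering problem.
Choose K and L: together they cover T1, T9, T2, T4 — every target.
Total install cost: 3 + 14 = 17.

17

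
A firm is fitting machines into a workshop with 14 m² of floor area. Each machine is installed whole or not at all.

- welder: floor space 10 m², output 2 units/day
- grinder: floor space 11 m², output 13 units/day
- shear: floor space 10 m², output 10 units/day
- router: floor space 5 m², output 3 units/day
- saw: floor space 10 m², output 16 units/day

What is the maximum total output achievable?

Treat it as a binary knapsack problem.
Allowing fractional choices, the relaxed optimum would be about 20.7, but machines are indivisible.
grinder: floor space 11 ≤ 14, output 13.
shear: floor space 10 ≤ 14, output 10.
saw: floor space 10 ≤ 14, output 16.
Best is saw with total output 16.

16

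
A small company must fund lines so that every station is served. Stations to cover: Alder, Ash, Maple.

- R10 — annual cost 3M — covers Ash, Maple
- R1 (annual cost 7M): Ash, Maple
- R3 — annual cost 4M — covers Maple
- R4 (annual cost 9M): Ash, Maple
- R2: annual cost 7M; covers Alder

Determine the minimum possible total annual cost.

This is a weighted set-cover instance.
Choose R10 and R2: together they cover Alder, Ash, Maple — every station.
Total annual cost: 3 + 7 = 10.
No cover costs less than 10.

10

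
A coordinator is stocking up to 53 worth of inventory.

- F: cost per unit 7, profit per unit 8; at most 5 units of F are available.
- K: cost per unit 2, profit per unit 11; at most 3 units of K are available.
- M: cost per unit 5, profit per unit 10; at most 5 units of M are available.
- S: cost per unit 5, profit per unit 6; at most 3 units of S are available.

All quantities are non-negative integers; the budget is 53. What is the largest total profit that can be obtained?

1×F, 3×K, 5×M, and 3×S: cost 53 ≤ 53, profit 1·8 + 3·11 + 5·10 + 3·6 = 109.
3×F, 3×K, and 5×M: cost 52 ≤ 53, profit 3·8 + 3·11 + 5·10 = 107.
Best is 109.

109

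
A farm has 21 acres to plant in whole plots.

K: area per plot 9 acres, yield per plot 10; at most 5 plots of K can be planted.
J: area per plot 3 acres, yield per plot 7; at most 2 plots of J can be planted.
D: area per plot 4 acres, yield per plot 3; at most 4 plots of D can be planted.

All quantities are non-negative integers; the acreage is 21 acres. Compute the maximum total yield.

1×K, 2×J, and 1×D: area 19 ≤ 21, yield 1·10 + 2·7 + 1·3 = 27.
2×K and 1×J: area 21 ≤ 21, yield 2·10 + 1·7 = 27.
Best is 27.

27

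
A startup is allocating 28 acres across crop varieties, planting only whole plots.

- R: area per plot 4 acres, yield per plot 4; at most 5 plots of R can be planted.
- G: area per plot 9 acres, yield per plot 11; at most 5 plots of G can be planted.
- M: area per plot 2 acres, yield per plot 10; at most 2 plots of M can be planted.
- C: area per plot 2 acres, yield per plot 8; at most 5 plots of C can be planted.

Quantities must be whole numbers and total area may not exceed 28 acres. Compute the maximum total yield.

This is a bounded integer knapsack.
M has the best ratio (10/2); taking only M gives at most 2×10 = 20 (stopped by the supply cap of 2).
Mixing does better — 1×R, 1×G, 2×M, and 5×C: area 27 ≤ 28, yield 1·4 + 1·11 + 2·10 + 5·8 = 75.

75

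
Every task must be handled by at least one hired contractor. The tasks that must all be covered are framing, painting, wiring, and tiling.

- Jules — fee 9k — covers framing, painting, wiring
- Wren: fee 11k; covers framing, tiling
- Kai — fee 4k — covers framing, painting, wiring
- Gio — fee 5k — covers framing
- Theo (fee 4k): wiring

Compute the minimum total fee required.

15

This is a weighted set-cover instance.
Choose Wren and Kai: together they cover framing, painting, wiring, tiling — every task.
Total fee: 11 + 4 = 15.
No cover costs less than 15.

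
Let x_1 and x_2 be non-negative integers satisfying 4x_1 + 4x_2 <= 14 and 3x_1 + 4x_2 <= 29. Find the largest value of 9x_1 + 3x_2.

27

The continuous relaxation peaks at (3.5, 0) with value 31.50; rounding to a feasible lattice point costs some objective.
(x_1,x_2)=(3,0): 4·3+4·0=12≤14, 3·3+4·0=9≤29, objective 27.
(x_1,x_2)=(2,1): 4·2+4·1=12≤14, 3·2+4·1=10≤29, objective 21.
(x_1,x_2)=(2,0): 4·2+4·0=8≤14, 3·2+4·0=6≤29, objective 18.
No feasible integer point exceeds 27.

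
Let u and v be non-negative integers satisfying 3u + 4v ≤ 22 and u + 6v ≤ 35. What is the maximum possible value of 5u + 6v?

36

The continuous relaxation peaks at (7.33, 0) with value 36.67; rounding to a feasible lattice point costs some objective.
(u,v)=(6,1) is feasible, giving 36.
(u,v)=(7,0) is feasible, giving 35.
(u,v)=(5,1) is feasible, giving 31.
(u,v)=(6,0) is feasible, giving 30.
Maximum is 36 at (u,v)=(6,1).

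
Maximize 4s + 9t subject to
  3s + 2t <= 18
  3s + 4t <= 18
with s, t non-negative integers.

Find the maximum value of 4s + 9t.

(s,t)=(0,4): 3·0+2·4=8≤18, 3·0+4·4=16≤18, objective 36.
(s,t)=(1,3): 3·1+2·3=9≤18, 3·1+4·3=15≤18, objective 31.
(s,t)=(0,3): 3·0+2·3=6≤18, 3·0+4·3=12≤18, objective 27.
Maximum is 36 at (s,t)=(0,4).

36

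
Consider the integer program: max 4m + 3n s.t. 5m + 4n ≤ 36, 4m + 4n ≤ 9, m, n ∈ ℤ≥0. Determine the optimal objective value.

8

Relaxing integrality, the LP optimum is 9.00 at (m,n) = (2.25, 0), which is not an integer point.
(m,n)=(2,0): 5·2+4·0=10≤36, 4·2+4·0=8≤9, objective 8.
(m,n)=(1,1): 5·1+4·1=9≤36, 4·1+4·1=8≤9, objective 7.
(m,n)=(1,0): 5·1+4·0=5≤36, 4·1+4·0=4≤9, objective 4.
Maximum is 8 at (m,n)=(2,0).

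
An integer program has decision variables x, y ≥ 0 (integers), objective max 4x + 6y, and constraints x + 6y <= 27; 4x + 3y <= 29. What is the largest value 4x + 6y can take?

38

(x,y)=(5,3) is feasible, giving 38.
(x,y)=(3,4) is feasible, giving 36.
(x,y)=(4,3) is feasible, giving 34.
(x,y)=(5,2) is feasible, giving 32.
The best lattice point is (5,3), giving 38.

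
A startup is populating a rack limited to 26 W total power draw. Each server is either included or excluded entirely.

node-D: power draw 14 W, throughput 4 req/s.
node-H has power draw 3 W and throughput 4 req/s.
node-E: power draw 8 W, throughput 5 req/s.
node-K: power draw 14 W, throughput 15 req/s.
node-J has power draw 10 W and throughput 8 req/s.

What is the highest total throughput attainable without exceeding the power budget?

24

Take node-H, node-E, and node-K: power draw 3 + 8 + 14 = 25 ≤ 26, throughput 4 + 5 + 15 = 24.
No other feasible combination does better.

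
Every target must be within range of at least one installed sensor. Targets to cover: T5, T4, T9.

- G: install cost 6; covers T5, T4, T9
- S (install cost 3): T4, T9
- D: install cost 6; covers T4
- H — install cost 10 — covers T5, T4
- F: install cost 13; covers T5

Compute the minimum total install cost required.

G alone covers T5, T4, T9 — every target.
Total install cost: 6.

6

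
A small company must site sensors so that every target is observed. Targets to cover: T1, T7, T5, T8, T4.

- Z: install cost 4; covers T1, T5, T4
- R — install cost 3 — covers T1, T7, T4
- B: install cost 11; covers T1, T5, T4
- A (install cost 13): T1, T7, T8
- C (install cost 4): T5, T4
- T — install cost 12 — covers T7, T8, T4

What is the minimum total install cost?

16

Choose Z and T: together they cover T1, T7, T5, T8, T4 — every target.
Total install cost: 4 + 12 = 16.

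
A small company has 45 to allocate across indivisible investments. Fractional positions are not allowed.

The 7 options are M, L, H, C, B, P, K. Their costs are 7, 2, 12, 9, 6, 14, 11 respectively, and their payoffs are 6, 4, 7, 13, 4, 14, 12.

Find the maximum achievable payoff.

49

Treat it as a binary knapsack problem.
M + C + P + K: cost 7 + 9 + 14 + 11 = 41 ≤ 45, payoff 6 + 13 + 14 + 12 = 45.
M + L + C + P + K: cost 7 + 2 + 9 + 14 + 11 = 43 ≤ 45, payoff 6 + 4 + 13 + 14 + 12 = 49.
L + C + B + P + K: cost 2 + 9 + 6 + 14 + 11 = 42 ≤ 45, payoff 4 + 13 + 4 + 14 + 12 = 47.
Best is M, L, C, P, and K with total payoff 49.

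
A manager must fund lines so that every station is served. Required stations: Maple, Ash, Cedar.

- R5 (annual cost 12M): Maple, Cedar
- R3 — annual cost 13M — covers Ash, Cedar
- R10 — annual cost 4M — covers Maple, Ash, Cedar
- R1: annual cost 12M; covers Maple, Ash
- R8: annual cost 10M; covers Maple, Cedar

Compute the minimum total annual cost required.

R10 alone covers Maple, Ash, Cedar — every station.
Total annual cost: 4.
No cover costs less than 4.

4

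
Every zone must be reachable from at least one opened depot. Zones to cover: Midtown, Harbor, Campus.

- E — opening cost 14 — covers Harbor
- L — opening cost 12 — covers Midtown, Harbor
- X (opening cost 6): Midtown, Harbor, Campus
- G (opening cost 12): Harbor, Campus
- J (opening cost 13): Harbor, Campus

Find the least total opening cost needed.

This is a weighted set-cover instance.
X alone covers Midtown, Harbor, Campus — every zone.
Total opening cost: 6.
No cover costs less than 6.

6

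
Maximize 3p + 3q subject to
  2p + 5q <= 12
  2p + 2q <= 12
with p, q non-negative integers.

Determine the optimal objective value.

(p,q)=(6,0) is feasible, giving 18.
(p,q)=(5,0) is feasible, giving 15.
The best lattice point is (6,0), giving 18.

18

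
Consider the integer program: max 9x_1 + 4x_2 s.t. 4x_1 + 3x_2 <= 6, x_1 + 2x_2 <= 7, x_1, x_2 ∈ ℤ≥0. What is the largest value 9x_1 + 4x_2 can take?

9

(x_1,x_2)=(1,0): 4·1+3·0=4≤6, 1·1+2·0=1≤7, objective 9.
(x_1,x_2)=(0,1): 4·0+3·1=3≤6, 1·0+2·1=2≤7, objective 4.
(x_1,x_2)=(0,0): 4·0+3·0=0≤6, 1·0+2·0=0≤7, objective 0.
Maximum is 9 at (x_1,x_2)=(1,0).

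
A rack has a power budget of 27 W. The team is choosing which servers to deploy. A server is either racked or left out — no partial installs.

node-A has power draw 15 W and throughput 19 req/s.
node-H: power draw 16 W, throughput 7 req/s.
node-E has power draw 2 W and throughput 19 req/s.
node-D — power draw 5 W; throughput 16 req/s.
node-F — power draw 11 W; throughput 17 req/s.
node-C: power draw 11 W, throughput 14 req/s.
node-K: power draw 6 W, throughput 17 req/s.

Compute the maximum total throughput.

This is a 0-1 knapsack instance.
Take node-E, node-D, node-F, and node-K: power draw 2 + 5 + 11 + 6 = 24 ≤ 27, throughput 19 + 16 + 17 + 17 = 69.
No other feasible combination does better.

69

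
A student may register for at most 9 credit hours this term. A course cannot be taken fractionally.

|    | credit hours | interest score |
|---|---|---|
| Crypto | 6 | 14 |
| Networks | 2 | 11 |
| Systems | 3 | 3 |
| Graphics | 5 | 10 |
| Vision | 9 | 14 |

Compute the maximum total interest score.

This is an integer program with binary decision variables.
Allowing fractional choices, the relaxed optimum would be about 27.0, but courses are indivisible.
Crypto + Networks: credit hours 6 + 2 = 8 ≤ 9, interest score 14 + 11 = 25.
Networks + Graphics: credit hours 2 + 5 = 7 ≤ 9, interest score 11 + 10 = 21.
Crypto + Systems: credit hours 6 + 3 = 9 ≤ 9, interest score 14 + 3 = 17.
Best is Crypto and Networks with total interest score 25.

25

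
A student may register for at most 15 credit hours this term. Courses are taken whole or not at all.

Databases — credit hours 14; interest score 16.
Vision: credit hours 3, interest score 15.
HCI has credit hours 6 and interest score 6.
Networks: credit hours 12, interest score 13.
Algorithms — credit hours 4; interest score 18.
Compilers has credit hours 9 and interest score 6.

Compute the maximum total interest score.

Treat it as a binary knapsack problem.
Allowing fractional choices, the relaxed optimum would be about 42.1, but courses are indivisible.
Vision + HCI + Algorithms: credit hours 3 + 6 + 4 = 13 ≤ 15, interest score 15 + 6 + 18 = 39.
Vision + Algorithms: credit hours 3 + 4 = 7 ≤ 15, interest score 15 + 18 = 33.
Best is Vision, HCI, and Algorithms with total interest score 39.

39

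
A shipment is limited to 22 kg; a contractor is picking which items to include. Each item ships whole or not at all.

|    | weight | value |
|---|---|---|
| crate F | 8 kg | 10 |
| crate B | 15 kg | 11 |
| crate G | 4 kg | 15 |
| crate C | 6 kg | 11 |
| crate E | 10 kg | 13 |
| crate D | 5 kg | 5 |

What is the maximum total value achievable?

39

crate F + crate G + crate E: weight 8 + 4 + 10 = 22 ≤ 22, value 10 + 15 + 13 = 38.
crate F + crate G + crate C: weight 8 + 4 + 6 = 18 ≤ 22, value 10 + 15 + 11 = 36.
crate G + crate C + crate E: weight 4 + 6 + 10 = 20 ≤ 22, value 15 + 11 + 13 = 39.
Best is crate G, crate C, and crate E with total value 39.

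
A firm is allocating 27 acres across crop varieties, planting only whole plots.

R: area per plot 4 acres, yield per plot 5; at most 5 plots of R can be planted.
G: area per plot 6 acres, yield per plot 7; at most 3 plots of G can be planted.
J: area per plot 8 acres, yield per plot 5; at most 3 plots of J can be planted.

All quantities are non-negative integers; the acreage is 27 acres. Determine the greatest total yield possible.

32

2×R and 3×G: area 26 ≤ 27, yield 2·5 + 3·7 = 31.
5×R and 1×G: area 26 ≤ 27, yield 5·5 + 1·7 = 32.
Best is 32.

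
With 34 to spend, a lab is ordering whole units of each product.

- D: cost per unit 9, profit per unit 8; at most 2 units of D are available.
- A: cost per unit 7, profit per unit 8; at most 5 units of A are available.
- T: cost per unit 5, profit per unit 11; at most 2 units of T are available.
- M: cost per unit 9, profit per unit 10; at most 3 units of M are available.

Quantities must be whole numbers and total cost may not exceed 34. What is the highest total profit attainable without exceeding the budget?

Take 2×A, 2×T, and 1×M: cost 33 ≤ 34, profit 2·8 + 2·11 + 1·10 = 48.
T has the best ratio (11/5) and is taken to its limit of 2; remaining capacity is filled optimally with the others.

48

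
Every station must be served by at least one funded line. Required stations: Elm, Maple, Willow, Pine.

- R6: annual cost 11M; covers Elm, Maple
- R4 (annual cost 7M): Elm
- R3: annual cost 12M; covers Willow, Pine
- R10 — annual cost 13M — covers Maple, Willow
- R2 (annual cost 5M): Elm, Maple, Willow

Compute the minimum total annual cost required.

17

Choose R3 and R2: together they cover Elm, Maple, Willow, Pine — every station.
Total annual cost: 12 + 5 = 17.
No cover costs less than 17.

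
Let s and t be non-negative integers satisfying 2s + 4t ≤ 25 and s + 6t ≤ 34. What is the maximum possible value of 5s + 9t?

60

Relaxing integrality, the LP optimum is 62.50 at (s,t) = (12.5, 0), which is not an integer point.
(s,t)=(12,0): 2·12+4·0=24≤25, 1·12+6·0=12≤34, objective 60.
(s,t)=(11,0): 2·11+4·0=22≤25, 1·11+6·0=11≤34, objective 55.
No feasible integer point exceeds 60.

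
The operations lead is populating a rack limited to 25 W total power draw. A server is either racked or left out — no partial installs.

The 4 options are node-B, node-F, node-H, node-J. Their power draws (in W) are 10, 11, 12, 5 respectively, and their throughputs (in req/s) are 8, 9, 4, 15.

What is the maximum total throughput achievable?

Treat it as a binary knapsack problem.
Take node-F and node-J: power draw 11 + 5 = 16 ≤ 25, throughput 9 + 15 = 24.
No other feasible combination does better.

24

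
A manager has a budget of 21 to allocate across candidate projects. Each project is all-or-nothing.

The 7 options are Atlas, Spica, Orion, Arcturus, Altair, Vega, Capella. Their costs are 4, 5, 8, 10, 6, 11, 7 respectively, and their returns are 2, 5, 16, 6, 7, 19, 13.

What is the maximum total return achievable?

Allowing fractional choices, the relaxed optimum would be about 39.4, but projects are indivisible.
Spica + Orion + Capella: cost 5 + 8 + 7 = 20 ≤ 21, return 5 + 16 + 13 = 34.
Orion + Altair + Capella: cost 8 + 6 + 7 = 21 ≤ 21, return 16 + 7 + 13 = 36.
Orion + Vega: cost 8 + 11 = 19 ≤ 21, return 16 + 19 = 35.
Best is Orion, Altair, and Capella with total return 36.

36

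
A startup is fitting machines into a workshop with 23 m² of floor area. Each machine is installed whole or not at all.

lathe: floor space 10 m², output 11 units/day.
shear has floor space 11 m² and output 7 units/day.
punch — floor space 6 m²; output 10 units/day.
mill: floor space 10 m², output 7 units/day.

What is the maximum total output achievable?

This is a 0-1 knapsack instance.
Allowing fractional choices, the relaxed optimum would be about 25.9, but machines are indivisible.
lathe + mill: floor space 10 + 10 = 20 ≤ 23, output 11 + 7 = 18.
lathe + punch: floor space 10 + 6 = 16 ≤ 23, output 11 + 10 = 21.
Best is lathe and punch with total output 21.

21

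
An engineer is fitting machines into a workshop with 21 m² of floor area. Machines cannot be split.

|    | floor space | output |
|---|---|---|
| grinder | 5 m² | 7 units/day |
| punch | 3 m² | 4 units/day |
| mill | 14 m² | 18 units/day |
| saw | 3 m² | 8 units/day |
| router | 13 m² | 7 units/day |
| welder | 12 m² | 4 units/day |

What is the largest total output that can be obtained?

30

Take punch, mill, and saw: floor space 3 + 14 + 3 = 20 ≤ 21, output 4 + 18 + 8 = 30.
No other feasible combination does better.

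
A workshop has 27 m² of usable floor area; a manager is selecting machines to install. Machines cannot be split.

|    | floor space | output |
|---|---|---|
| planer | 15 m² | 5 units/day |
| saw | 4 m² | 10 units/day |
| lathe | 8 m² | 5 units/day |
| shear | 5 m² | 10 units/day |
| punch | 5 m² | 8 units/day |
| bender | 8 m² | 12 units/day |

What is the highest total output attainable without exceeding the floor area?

saw + lathe + shear + bender: floor space 4 + 8 + 5 + 8 = 25 ≤ 27, output 10 + 5 + 10 + 12 = 37.
saw + lathe + punch + bender: floor space 4 + 8 + 5 + 8 = 25 ≤ 27, output 10 + 5 + 8 + 12 = 35.
saw + shear + punch + bender: floor space 4 + 5 + 5 + 8 = 22 ≤ 27, output 10 + 10 + 8 + 12 = 40.
Best is saw, shear, punch, and bender with total output 40.

40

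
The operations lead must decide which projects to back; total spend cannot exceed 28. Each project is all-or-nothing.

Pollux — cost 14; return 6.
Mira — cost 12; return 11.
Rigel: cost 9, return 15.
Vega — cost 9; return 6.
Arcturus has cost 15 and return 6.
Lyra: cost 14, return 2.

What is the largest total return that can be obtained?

This is a 0-1 knapsack instance.
Allowing fractional choices, the relaxed optimum would be about 30.7, but projects are indivisible.
Mira + Rigel: cost 12 + 9 = 21 ≤ 28, return 11 + 15 = 26.
Pollux + Rigel: cost 14 + 9 = 23 ≤ 28, return 6 + 15 = 21.
Rigel + Vega: cost 9 + 9 = 18 ≤ 28, return 15 + 6 = 21.
Best is Mira and Rigel with total return 26.

26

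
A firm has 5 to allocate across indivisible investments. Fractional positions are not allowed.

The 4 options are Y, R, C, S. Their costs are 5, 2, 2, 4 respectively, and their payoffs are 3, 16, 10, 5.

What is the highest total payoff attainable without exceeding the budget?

26

Treat it as a binary knapsack problem.
C: cost 2 ≤ 5, payoff 10.
R: cost 2 ≤ 5, payoff 16.
R + C: cost 2 + 2 = 4 ≤ 5, payoff 16 + 10 = 26.
Best is R and C with total payoff 26.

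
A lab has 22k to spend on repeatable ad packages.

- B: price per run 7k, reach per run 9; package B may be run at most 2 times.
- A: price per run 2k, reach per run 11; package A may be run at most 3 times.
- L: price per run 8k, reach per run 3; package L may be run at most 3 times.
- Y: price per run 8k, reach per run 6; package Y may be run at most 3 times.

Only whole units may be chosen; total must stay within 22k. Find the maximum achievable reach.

51

Take 2×B and 3×A: price 20 ≤ 22, reach 2·9 + 3·11 = 51.
A has the best ratio (11/2) and is taken to its limit of 3; remaining capacity is filled optimally with the others.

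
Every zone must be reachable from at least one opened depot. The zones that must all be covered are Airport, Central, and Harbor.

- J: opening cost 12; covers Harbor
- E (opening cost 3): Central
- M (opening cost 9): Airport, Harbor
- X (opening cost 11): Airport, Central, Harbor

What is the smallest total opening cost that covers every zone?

This is a weighted set-cover instance.
The greedy cost-per-new-zone heuristic would pick E and M for 12, but a cheaper cover exists.
X alone covers Airport, Central, Harbor — every zone.
Total opening cost: 11.
No cover costs less than 11.

11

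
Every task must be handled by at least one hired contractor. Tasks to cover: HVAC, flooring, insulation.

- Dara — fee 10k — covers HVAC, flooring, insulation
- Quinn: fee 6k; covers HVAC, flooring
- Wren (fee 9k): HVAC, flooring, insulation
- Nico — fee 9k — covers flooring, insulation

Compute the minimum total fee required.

The greedy cost-per-new-task heuristic would pick Quinn and Wren for 15, but a cheaper cover exists.
Wren alone covers HVAC, flooring, insulation — every task.
Total fee: 9.
No cover costs less than 9.

9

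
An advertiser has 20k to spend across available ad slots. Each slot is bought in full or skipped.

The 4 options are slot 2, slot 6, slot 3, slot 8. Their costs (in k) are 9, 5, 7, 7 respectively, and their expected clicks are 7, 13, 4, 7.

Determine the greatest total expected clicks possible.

24

Treat it as a binary knapsack problem.
slot 6 + slot 3 + slot 8: cost 5 + 7 + 7 = 19 ≤ 20, expected clicks 13 + 4 + 7 = 24.
slot 6 + slot 8: cost 5 + 7 = 12 ≤ 20, expected clicks 13 + 7 = 20.
Best is slot 6, slot 3, and slot 8 with total expected clicks 24.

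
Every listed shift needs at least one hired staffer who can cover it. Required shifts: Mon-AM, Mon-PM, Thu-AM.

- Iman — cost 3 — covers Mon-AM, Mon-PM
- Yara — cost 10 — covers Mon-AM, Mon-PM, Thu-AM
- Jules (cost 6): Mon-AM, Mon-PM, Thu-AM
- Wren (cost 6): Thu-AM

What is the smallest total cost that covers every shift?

The greedy cost-per-new-shift heuristic would pick Iman and Jules for 9, but a cheaper cover exists.
Jules alone covers Mon-AM, Mon-PM, Thu-AM — every shift.
Total cost: 6.
No cover costs less than 6.

6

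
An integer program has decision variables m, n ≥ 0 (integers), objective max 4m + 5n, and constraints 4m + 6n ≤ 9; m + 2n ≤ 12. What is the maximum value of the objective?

(m,n)=(2,0) is feasible, giving 8.
(m,n)=(1,0) is feasible, giving 4.
No feasible integer point exceeds 8.

8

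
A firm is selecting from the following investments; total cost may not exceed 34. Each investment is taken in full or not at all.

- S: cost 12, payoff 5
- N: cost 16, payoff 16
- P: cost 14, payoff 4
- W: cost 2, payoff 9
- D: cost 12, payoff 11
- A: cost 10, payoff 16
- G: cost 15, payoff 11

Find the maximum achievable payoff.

41

W + D + A: cost 2 + 12 + 10 = 24 ≤ 34, payoff 9 + 11 + 16 = 36.
N + W + A: cost 16 + 2 + 10 = 28 ≤ 34, payoff 16 + 9 + 16 = 41.
W + A + G: cost 2 + 10 + 15 = 27 ≤ 34, payoff 9 + 16 + 11 = 36.
Best is N, W, and A with total payoff 41.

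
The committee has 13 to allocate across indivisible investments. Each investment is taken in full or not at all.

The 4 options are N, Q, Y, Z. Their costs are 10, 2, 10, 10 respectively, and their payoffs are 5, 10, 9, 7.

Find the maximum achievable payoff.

19

Treat it as a binary knapsack problem.
Q + Y: cost 2 + 10 = 12 ≤ 13, payoff 10 + 9 = 19.
Q + Z: cost 2 + 10 = 12 ≤ 13, payoff 10 + 7 = 17.
N + Q: cost 10 + 2 = 12 ≤ 13, payoff 5 + 10 = 15.
Best is Q and Y with total payoff 19.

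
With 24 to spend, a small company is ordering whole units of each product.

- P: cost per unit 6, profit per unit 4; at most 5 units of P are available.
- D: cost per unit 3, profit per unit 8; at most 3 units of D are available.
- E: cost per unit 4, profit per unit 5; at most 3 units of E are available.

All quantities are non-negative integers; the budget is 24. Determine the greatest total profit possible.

39

D has the best ratio (8/3); taking only D gives at most 3×8 = 24 (stopped by the supply cap of 3).
Mixing does better — 3×D and 3×E: cost 21 ≤ 24, profit 3·8 + 3·5 = 39.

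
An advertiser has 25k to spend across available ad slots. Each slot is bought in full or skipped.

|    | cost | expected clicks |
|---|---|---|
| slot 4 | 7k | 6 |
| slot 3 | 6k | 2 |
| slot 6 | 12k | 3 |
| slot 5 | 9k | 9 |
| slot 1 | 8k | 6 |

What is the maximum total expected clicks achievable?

This is a 0-1 knapsack instance.
Take slot 4, slot 5, and slot 1: cost 7 + 9 + 8 = 24 ≤ 25, expected clicks 6 + 9 + 6 = 21.
No other feasible combination does better.

21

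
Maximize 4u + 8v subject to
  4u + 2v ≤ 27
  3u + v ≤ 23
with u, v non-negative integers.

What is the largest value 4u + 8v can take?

Relaxing integrality, the LP optimum is 108.00 at (u,v) = (0, 13.5), which is not an integer point.
(u,v)=(0,13): 4·0+2·13=26≤27, 3·0+1·13=13≤23, objective 104.
(u,v)=(0,12): 4·0+2·12=24≤27, 3·0+1·12=12≤23, objective 96.
The best lattice point is (0,13), giving 104.

104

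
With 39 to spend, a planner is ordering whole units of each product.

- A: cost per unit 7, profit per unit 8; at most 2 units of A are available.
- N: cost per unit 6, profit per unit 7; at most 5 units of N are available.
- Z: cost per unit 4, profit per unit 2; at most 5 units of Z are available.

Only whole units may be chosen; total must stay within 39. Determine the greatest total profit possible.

44

2×A and 4×N: cost 38 ≤ 39, profit 2·8 + 4·7 = 44.
1×A and 5×N: cost 37 ≤ 39, profit 1·8 + 5·7 = 43.
Best is 44.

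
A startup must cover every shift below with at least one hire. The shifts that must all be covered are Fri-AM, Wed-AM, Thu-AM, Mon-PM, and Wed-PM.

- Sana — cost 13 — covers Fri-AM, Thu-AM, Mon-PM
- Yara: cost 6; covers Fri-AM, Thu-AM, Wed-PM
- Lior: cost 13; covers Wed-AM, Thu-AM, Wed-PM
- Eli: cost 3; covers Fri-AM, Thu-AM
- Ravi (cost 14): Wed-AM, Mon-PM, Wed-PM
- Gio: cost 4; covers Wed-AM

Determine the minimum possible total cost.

This is an integer covering problem.
Choose Eli and Ravi: together they cover Fri-AM, Wed-AM, Thu-AM, Mon-PM, Wed-PM — every shift.
Total cost: 3 + 14 = 17.

17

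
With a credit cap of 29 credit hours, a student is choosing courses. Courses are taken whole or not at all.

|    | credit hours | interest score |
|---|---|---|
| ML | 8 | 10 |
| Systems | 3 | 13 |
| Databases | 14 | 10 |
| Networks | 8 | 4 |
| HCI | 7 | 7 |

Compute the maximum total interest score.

This is a 0-1 knapsack instance.
Allowing fractional choices, the relaxed optimum would be about 37.9, but courses are indivisible.
ML + Systems + HCI: credit hours 8 + 3 + 7 = 18 ≤ 29, interest score 10 + 13 + 7 = 30.
ML + Systems + Databases: credit hours 8 + 3 + 14 = 25 ≤ 29, interest score 10 + 13 + 10 = 33.
ML + Systems + Networks + HCI: credit hours 8 + 3 + 8 + 7 = 26 ≤ 29, interest score 10 + 13 + 4 + 7 = 34.
Best is ML, Systems, Networks, and HCI with total interest score 34.

34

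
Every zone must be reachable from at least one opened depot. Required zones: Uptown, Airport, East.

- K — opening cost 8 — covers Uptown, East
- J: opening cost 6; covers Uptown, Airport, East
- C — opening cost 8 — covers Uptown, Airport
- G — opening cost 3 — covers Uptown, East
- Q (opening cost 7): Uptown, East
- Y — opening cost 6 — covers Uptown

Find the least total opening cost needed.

The greedy cost-per-new-zone heuristic would pick G and J for 9, but a cheaper cover exists.
J alone covers Uptown, Airport, East — every zone.
Total opening cost: 6.
No cover costs less than 6.

6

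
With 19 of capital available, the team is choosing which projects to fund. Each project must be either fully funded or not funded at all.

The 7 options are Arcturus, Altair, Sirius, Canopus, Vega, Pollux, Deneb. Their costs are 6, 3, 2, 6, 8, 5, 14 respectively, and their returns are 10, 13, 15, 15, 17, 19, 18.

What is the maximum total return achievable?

Take Altair, Sirius, Vega, and Pollux: cost 3 + 2 + 8 + 5 = 18 ≤ 19, return 13 + 15 + 17 + 19 = 64.
No other feasible combination does better.

64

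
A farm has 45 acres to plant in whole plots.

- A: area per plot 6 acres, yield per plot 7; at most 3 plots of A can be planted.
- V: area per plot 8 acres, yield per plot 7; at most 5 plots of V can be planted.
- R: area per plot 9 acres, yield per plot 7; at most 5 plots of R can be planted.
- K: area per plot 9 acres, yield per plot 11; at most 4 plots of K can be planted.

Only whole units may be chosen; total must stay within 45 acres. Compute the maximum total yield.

54

K has the best ratio (11/9); taking only K gives at most 4×11 = 44 (stopped by the supply cap of 4).
Mixing does better — 3×A and 3×K: area 45 ≤ 45, yield 3·7 + 3·11 = 54.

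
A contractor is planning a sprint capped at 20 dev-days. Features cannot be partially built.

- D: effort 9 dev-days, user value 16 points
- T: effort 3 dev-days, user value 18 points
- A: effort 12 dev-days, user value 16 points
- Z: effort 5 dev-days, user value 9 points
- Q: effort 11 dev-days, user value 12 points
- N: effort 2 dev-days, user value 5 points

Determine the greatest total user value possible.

48

Treat it as a binary knapsack problem.
Allowing fractional choices, the relaxed optimum would be about 49.3, but features are indivisible.
D + T + Z + N: effort 9 + 3 + 5 + 2 = 19 ≤ 20, user value 16 + 18 + 9 + 5 = 48.
D + T + Z: effort 9 + 3 + 5 = 17 ≤ 20, user value 16 + 18 + 9 = 43.
T + A + Z: effort 3 + 12 + 5 = 20 ≤ 20, user value 18 + 16 + 9 = 43.
Best is D, T, Z, and N with total user value 48.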